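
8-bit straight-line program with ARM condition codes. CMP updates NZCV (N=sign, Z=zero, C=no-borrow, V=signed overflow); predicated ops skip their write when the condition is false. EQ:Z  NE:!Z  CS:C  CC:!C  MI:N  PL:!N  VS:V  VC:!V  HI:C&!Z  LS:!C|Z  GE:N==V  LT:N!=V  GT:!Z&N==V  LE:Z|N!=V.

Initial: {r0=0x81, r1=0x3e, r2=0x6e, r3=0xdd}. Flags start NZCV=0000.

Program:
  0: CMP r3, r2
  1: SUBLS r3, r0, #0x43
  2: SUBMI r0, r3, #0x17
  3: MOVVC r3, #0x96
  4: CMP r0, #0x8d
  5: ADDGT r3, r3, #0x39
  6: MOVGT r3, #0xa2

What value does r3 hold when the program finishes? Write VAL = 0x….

0: ✓ CMP  NZCV=0011
1: · SUBLS
2: · SUBMI
3: · MOVVC
4: ✓ CMP  NZCV=1000
5: · ADDGT
6: · MOVGT

VAL = 0xdd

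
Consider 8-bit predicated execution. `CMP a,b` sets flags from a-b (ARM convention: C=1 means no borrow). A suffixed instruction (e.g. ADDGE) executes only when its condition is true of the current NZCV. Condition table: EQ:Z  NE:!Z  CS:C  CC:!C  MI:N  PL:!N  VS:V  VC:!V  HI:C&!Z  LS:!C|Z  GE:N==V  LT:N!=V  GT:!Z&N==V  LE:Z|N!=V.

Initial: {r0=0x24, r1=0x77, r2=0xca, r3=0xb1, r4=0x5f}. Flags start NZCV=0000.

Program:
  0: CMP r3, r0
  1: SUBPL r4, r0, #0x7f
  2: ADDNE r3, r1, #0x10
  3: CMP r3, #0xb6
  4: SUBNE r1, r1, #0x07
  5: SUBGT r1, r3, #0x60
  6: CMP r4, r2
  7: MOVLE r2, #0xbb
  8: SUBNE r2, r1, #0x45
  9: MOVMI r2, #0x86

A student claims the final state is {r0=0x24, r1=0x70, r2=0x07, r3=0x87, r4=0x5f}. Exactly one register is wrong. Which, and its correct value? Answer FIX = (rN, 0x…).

FIX = (r2, 0x86)

[0] flags=1010 → (cmp)
[1] flags=1010 PL?F → skip
[2] flags=1010 NE?T → r3=0x87
[3] flags=1000 → (cmp)
[4] flags=1000 NE?T → r1=0x70
[5] flags=1000 GT?F → skip
[6] flags=1001 → (cmp)
[7] flags=1001 LE?F → skip
[8] flags=1001 NE?T → r2=0x2b
[9] flags=1001 MI?T → r2=0x86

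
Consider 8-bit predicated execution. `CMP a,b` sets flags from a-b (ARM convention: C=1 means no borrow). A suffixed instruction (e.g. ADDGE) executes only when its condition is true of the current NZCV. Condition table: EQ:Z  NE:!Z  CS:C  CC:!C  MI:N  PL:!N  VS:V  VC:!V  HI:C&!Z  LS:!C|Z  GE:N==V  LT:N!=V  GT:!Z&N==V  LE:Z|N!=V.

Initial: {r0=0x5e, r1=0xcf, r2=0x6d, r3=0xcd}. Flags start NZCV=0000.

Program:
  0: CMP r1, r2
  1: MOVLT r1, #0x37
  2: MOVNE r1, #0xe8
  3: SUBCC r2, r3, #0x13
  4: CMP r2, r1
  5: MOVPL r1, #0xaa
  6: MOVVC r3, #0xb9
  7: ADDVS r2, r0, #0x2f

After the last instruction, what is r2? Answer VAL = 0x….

[0] flags=0011 → (cmp)
[1] flags=0011 LT?T → r1=0x37
[2] flags=0011 NE?T → r1=0xe8
[3] flags=0011 CC?F → skip
[4] flags=1001 → (cmp)
[5] flags=1001 PL?F → skip
[6] flags=1001 VC?F → skip
[7] flags=1001 VS?T → r2=0x8d

VAL = 0x8d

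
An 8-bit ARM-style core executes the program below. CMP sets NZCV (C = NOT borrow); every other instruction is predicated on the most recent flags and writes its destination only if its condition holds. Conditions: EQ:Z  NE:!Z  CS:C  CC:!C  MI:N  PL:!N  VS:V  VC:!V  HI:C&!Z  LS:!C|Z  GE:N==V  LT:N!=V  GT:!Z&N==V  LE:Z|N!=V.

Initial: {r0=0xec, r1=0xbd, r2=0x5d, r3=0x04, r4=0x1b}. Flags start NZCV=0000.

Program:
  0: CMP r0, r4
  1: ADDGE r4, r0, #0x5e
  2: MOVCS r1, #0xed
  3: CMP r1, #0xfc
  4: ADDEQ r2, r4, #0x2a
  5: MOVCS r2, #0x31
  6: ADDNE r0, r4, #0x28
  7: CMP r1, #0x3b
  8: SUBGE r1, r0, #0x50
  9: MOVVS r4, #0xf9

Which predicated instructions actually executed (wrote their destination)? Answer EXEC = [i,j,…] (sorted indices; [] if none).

EXEC = [2,6]

0: ✓ CMP  NZCV=1010
1: · ADDGE
2: ✓ MOVCS  r1←0xed
3: ✓ CMP  NZCV=1000
4: · ADDEQ
5: · MOVCS
6: ✓ ADDNE  r0←0x43
7: ✓ CMP  NZCV=1010
8: · SUBGE
9: · MOVVS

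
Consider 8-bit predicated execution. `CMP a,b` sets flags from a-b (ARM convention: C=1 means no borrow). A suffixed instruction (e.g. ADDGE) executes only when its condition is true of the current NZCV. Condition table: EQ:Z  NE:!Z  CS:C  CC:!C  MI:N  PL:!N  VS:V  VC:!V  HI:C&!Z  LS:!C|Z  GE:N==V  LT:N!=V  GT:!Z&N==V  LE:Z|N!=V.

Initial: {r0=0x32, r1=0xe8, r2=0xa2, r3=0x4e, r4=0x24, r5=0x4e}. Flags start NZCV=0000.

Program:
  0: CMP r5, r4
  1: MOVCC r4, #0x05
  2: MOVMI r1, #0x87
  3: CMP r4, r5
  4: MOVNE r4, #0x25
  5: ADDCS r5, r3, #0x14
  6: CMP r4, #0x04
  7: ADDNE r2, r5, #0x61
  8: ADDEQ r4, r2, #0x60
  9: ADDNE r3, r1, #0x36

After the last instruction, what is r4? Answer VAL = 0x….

0: ✓ CMP  NZCV=0010
1: · MOVCC
2: · MOVMI
3: ✓ CMP  NZCV=1000
4: ✓ MOVNE  r4←0x25
5: · ADDCS
6: ✓ CMP  NZCV=0010
7: ✓ ADDNE  r2←0xaf
8: · ADDEQ
9: ✓ ADDNE  r3←0x1e

VAL = 0x25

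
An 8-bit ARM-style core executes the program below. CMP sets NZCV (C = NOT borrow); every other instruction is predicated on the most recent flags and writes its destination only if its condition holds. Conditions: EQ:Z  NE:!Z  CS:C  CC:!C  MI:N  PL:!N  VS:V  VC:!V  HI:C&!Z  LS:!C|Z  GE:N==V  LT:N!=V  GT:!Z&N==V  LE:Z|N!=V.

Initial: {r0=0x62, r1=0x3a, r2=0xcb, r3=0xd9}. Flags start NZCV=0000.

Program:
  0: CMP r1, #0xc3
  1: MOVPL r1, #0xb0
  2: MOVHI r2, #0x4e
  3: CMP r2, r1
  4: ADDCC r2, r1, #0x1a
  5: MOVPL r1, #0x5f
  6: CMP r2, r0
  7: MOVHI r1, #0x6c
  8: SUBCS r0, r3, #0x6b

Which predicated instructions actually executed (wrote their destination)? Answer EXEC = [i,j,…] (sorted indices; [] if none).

[0] flags=0000 → (cmp)
[1] flags=0000 PL?T → r1=0xb0
[2] flags=0000 HI?F → skip
[3] flags=0010 → (cmp)
[4] flags=0010 CC?F → skip
[5] flags=0010 PL?T → r1=0x5f
[6] flags=0011 → (cmp)
[7] flags=0011 HI?T → r1=0x6c
[8] flags=0011 CS?T → r0=0x6e

EXEC = [1,5,7,8]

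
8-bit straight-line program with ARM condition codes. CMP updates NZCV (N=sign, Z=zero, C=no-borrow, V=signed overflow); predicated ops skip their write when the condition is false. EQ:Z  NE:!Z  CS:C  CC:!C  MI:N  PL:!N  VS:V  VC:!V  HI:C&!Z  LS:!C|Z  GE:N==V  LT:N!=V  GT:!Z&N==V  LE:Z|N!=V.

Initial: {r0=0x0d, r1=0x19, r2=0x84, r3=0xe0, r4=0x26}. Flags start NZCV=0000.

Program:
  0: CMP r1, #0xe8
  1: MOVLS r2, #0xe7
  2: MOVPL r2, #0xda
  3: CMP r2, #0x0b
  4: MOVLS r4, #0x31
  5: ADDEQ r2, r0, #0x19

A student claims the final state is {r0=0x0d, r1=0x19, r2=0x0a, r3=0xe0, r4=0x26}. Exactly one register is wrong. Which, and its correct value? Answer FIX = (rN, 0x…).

FIX = (r2, 0xda)

[0] flags=0000 → (cmp)
[1] flags=0000 LS?T → r2=0xe7
[2] flags=0000 PL?T → r2=0xda
[3] flags=1010 → (cmp)
[4] flags=1010 LS?F → skip
[5] flags=1010 EQ?F → skip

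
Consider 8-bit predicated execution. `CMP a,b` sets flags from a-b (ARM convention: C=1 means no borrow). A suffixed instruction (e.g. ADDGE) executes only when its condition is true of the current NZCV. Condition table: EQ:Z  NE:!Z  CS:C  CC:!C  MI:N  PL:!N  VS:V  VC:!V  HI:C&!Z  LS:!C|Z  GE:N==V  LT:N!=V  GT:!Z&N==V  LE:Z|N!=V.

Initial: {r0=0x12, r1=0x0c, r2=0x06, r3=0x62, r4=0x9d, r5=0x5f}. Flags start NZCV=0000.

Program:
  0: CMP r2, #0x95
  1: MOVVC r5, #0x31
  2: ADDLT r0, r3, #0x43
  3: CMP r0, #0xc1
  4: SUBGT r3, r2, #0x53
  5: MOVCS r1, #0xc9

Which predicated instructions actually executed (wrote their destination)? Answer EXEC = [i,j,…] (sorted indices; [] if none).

[0] flags=0000 → (cmp)
[1] flags=0000 VC?T → r5=0x31
[2] flags=0000 LT?F → skip
[3] flags=0000 → (cmp)
[4] flags=0000 GT?T → r3=0xb3
[5] flags=0000 CS?F → skip

EXEC = [1,4]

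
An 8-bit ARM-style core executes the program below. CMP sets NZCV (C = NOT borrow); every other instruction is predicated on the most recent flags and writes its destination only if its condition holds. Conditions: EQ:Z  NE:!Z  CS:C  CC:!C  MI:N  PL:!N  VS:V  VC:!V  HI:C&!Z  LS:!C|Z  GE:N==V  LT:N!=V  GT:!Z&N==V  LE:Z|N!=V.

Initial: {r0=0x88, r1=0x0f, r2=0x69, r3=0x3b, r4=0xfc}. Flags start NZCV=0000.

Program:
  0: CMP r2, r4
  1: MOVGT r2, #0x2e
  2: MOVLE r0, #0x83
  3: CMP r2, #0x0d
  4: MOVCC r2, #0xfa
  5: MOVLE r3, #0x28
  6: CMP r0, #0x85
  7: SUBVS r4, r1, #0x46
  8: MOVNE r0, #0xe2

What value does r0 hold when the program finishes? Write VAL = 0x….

VAL = 0xe2

0: ✓ CMP  NZCV=0000
1: ✓ MOVGT  r2←0x2e
2: · MOVLE
3: ✓ CMP  NZCV=0010
4: · MOVCC
5: · MOVLE
6: ✓ CMP  NZCV=0010
7: · SUBVS
8: ✓ MOVNE  r0←0xe2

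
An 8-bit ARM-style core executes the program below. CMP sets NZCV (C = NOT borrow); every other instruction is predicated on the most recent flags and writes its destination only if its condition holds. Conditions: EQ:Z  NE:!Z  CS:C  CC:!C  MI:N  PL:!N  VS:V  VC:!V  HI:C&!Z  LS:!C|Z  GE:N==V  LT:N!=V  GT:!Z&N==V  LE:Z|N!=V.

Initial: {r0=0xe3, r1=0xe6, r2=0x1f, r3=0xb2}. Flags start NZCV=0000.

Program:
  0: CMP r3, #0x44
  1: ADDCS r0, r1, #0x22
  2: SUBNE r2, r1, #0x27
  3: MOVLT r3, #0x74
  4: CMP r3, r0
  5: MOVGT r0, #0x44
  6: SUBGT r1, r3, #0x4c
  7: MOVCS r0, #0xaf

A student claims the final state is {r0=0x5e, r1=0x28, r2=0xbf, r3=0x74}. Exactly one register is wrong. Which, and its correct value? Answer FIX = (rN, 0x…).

FIX = (r0, 0xaf)

[0] flags=0011 → (cmp)
[1] flags=0011 CS?T → r0=0x08
[2] flags=0011 NE?T → r2=0xbf
[3] flags=0011 LT?T → r3=0x74
[4] flags=0010 → (cmp)
[5] flags=0010 GT?T → r0=0x44
[6] flags=0010 GT?T → r1=0x28
[7] flags=0010 CS?T → r0=0xaf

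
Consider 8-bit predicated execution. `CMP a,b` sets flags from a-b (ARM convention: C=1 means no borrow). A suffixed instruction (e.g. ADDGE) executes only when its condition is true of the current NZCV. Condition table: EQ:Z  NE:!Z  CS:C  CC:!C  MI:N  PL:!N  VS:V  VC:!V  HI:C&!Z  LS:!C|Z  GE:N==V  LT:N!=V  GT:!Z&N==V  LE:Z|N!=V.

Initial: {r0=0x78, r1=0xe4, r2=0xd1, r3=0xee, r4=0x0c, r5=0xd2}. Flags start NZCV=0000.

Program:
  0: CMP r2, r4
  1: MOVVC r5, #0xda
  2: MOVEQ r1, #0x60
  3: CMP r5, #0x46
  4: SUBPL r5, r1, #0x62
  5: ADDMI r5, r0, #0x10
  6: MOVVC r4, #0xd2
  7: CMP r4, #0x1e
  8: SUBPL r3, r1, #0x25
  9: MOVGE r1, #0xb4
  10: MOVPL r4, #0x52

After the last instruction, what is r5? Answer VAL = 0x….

VAL = 0x88

0: ✓ CMP  NZCV=1010
1: ✓ MOVVC  r5←0xda
2: · MOVEQ
3: ✓ CMP  NZCV=1010
4: · SUBPL
5: ✓ ADDMI  r5←0x88
6: ✓ MOVVC  r4←0xd2
7: ✓ CMP  NZCV=1010
8: · SUBPL
9: · MOVGE
10: · MOVPL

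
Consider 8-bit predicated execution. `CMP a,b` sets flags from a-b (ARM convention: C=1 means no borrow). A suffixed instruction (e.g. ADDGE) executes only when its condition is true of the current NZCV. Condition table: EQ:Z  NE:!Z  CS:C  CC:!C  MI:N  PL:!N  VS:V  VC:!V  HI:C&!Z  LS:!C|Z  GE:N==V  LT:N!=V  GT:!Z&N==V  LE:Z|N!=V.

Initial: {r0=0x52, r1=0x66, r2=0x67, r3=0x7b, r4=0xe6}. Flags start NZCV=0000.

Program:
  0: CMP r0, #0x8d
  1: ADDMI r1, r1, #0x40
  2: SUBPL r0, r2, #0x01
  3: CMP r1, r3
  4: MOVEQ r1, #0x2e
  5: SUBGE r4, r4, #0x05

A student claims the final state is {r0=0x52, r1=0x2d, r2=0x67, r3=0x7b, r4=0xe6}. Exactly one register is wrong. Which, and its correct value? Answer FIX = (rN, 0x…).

0: ✓ CMP  NZCV=1001
1: ✓ ADDMI  r1←0xa6
2: · SUBPL
3: ✓ CMP  NZCV=0011
4: · MOVEQ
5: · SUBGE

FIX = (r1, 0xa6)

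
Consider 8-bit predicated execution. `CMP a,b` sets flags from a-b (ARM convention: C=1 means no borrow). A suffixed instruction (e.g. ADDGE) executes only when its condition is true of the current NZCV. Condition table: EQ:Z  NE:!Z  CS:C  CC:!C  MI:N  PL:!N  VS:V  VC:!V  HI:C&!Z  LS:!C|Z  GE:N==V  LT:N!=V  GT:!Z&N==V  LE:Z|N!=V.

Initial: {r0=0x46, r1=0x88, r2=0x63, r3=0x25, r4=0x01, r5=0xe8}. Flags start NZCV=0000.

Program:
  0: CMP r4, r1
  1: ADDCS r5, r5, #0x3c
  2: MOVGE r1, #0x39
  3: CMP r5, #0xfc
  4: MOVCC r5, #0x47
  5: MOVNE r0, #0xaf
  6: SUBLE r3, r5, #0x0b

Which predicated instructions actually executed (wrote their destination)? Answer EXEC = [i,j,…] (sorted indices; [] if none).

EXEC = [2,4,5,6]

[0] flags=0000 → (cmp)
[1] flags=0000 CS?F → skip
[2] flags=0000 GE?T → r1=0x39
[3] flags=1000 → (cmp)
[4] flags=1000 CC?T → r5=0x47
[5] flags=1000 NE?T → r0=0xaf
[6] flags=1000 LE?T → r3=0x3c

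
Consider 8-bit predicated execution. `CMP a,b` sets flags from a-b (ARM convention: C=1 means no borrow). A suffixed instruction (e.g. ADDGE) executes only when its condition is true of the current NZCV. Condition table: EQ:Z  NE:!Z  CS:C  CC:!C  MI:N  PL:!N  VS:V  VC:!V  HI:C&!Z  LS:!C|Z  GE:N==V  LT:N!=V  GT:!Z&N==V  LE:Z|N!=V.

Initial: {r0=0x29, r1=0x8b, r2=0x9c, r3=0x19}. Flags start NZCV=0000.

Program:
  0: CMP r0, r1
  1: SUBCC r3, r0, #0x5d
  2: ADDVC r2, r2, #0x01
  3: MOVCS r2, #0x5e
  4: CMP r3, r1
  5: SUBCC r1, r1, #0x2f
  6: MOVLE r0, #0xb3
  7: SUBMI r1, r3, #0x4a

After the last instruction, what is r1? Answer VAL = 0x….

VAL = 0x8b

[0] flags=1001 → (cmp)
[1] flags=1001 CC?T → r3=0xcc
[2] flags=1001 VC?F → skip
[3] flags=1001 CS?F → skip
[4] flags=0010 → (cmp)
[5] flags=0010 CC?F → skip
[6] flags=0010 LE?F → skip
[7] flags=0010 MI?F → skip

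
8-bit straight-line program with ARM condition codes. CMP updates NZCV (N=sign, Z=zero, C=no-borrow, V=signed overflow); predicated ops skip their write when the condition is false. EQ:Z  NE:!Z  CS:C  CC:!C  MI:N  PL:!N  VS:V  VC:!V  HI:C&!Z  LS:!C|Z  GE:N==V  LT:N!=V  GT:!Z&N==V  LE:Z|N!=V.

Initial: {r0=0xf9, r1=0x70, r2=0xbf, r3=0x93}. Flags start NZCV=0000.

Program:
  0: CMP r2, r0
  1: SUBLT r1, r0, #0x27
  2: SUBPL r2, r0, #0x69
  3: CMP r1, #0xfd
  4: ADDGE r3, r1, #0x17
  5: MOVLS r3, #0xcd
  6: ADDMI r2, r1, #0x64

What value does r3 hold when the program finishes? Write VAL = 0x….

VAL = 0xcd

0: ✓ CMP  NZCV=1000
1: ✓ SUBLT  r1←0xd2
2: · SUBPL
3: ✓ CMP  NZCV=1000
4: · ADDGE
5: ✓ MOVLS  r3←0xcd
6: ✓ ADDMI  r2←0x36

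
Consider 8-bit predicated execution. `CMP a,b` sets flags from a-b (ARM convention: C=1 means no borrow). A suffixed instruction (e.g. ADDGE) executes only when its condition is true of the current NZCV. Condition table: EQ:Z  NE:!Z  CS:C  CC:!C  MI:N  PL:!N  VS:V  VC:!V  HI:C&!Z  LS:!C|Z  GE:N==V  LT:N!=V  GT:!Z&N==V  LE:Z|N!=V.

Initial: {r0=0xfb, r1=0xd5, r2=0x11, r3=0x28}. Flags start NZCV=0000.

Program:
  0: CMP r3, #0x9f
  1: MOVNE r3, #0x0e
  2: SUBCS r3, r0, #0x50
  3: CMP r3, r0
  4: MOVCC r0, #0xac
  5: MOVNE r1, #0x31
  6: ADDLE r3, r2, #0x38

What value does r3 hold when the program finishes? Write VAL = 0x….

VAL = 0x0e

0: ✓ CMP  NZCV=1001
1: ✓ MOVNE  r3←0x0e
2: · SUBCS
3: ✓ CMP  NZCV=0000
4: ✓ MOVCC  r0←0xac
5: ✓ MOVNE  r1←0x31
6: · ADDLE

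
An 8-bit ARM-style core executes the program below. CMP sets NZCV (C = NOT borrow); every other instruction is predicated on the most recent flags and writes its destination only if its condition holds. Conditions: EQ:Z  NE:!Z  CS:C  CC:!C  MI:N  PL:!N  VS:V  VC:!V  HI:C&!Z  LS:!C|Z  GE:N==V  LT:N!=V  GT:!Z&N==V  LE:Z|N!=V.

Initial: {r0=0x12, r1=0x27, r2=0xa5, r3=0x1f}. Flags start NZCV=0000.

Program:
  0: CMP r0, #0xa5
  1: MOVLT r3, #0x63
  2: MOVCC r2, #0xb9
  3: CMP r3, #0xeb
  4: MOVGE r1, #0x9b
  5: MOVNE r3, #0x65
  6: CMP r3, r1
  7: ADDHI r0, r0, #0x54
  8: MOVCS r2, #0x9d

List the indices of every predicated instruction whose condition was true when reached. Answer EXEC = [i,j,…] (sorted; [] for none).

EXEC = [2,4,5]

[0] flags=0000 → (cmp)
[1] flags=0000 LT?F → skip
[2] flags=0000 CC?T → r2=0xb9
[3] flags=0000 → (cmp)
[4] flags=0000 GE?T → r1=0x9b
[5] flags=0000 NE?T → r3=0x65
[6] flags=1001 → (cmp)
[7] flags=1001 HI?F → skip
[8] flags=1001 CS?F → skip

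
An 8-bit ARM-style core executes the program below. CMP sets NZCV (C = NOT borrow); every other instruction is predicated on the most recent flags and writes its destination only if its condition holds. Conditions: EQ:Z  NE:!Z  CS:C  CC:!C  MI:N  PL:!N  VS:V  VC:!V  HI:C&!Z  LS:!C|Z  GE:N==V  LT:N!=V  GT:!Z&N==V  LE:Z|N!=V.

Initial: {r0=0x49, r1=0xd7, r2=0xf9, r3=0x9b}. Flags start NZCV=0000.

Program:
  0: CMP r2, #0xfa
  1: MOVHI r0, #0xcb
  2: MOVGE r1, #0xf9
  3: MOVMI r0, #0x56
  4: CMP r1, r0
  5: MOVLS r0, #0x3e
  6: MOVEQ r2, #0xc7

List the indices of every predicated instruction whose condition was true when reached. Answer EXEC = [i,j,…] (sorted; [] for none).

[0] flags=1000 → (cmp)
[1] flags=1000 HI?F → skip
[2] flags=1000 GE?F → skip
[3] flags=1000 MI?T → r0=0x56
[4] flags=1010 → (cmp)
[5] flags=1010 LS?F → skip
[6] flags=1010 EQ?F → skip

EXEC = [3]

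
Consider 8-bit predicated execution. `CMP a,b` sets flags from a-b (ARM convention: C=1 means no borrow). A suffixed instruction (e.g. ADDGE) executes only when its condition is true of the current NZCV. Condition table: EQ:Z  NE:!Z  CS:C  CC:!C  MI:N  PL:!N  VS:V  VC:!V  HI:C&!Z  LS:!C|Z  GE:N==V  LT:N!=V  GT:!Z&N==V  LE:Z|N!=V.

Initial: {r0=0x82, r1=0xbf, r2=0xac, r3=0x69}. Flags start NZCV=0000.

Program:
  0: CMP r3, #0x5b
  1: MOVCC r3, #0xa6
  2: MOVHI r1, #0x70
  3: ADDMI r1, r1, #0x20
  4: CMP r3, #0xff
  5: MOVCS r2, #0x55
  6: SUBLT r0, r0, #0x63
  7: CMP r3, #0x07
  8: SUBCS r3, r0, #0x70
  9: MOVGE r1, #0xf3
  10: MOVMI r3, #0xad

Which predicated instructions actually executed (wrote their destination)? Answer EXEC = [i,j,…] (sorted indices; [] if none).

0: ✓ CMP  NZCV=0010
1: · MOVCC
2: ✓ MOVHI  r1←0x70
3: · ADDMI
4: ✓ CMP  NZCV=0000
5: · MOVCS
6: · SUBLT
7: ✓ CMP  NZCV=0010
8: ✓ SUBCS  r3←0x12
9: ✓ MOVGE  r1←0xf3
10: · MOVMI

EXEC = [2,8,9]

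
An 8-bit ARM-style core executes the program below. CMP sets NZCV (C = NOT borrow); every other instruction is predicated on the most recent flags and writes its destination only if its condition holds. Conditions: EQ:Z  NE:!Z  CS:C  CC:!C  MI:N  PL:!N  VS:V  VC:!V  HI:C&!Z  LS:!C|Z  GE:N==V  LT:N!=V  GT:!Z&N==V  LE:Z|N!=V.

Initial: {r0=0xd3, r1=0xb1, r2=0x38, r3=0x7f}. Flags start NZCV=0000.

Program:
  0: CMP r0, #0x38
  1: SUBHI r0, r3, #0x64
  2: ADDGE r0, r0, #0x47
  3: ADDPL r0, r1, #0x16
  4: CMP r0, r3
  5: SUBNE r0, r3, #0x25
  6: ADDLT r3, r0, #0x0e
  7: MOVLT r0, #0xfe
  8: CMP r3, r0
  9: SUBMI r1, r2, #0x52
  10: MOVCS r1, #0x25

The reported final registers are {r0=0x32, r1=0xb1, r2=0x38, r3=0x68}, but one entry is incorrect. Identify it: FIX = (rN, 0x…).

[0] flags=1010 → (cmp)
[1] flags=1010 HI?T → r0=0x1b
[2] flags=1010 GE?F → skip
[3] flags=1010 PL?F → skip
[4] flags=1000 → (cmp)
[5] flags=1000 NE?T → r0=0x5a
[6] flags=1000 LT?T → r3=0x68
[7] flags=1000 LT?T → r0=0xfe
[8] flags=0000 → (cmp)
[9] flags=0000 MI?F → skip
[10] flags=0000 CS?F → skip

FIX = (r0, 0xfe)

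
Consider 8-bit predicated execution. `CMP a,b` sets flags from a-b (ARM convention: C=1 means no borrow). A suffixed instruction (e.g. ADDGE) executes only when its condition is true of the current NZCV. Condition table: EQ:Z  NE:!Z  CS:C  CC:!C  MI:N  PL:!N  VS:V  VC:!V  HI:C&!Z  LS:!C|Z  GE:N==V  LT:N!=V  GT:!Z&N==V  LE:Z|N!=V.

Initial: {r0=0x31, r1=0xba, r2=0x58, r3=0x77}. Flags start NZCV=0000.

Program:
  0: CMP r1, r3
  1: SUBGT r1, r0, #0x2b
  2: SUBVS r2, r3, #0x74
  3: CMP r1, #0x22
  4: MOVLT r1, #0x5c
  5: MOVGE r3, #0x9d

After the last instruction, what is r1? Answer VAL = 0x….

VAL = 0x5c

0: ✓ CMP  NZCV=0011
1: · SUBGT
2: ✓ SUBVS  r2←0x03
3: ✓ CMP  NZCV=1010
4: ✓ MOVLT  r1←0x5c
5: · MOVGE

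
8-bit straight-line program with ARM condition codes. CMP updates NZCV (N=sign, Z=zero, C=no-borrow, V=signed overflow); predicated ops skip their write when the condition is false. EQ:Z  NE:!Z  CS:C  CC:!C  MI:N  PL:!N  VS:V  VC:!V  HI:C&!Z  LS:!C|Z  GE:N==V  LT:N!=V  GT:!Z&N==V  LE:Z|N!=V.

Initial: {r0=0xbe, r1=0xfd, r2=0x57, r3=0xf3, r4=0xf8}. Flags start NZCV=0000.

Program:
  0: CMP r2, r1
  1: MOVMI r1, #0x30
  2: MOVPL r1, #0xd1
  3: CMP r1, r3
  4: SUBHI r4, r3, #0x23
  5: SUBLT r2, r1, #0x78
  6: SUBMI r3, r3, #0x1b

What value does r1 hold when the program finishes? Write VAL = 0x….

VAL = 0xd1

[0] flags=0000 → (cmp)
[1] flags=0000 MI?F → skip
[2] flags=0000 PL?T → r1=0xd1
[3] flags=1000 → (cmp)
[4] flags=1000 HI?F → skip
[5] flags=1000 LT?T → r2=0x59
[6] flags=1000 MI?T → r3=0xd8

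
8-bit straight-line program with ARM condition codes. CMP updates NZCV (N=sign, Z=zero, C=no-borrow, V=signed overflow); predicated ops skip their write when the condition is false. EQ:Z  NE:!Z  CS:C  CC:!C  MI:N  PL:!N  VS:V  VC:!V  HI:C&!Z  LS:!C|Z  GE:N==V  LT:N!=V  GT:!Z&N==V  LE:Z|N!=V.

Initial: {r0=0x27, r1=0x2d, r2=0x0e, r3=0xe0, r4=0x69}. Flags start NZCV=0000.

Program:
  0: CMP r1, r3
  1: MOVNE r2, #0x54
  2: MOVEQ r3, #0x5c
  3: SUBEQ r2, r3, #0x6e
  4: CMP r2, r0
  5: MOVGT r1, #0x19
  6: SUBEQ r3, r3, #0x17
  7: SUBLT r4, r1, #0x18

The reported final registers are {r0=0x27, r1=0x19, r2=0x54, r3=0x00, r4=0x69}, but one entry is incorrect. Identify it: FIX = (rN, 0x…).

0: ✓ CMP  NZCV=0000
1: ✓ MOVNE  r2←0x54
2: · MOVEQ
3: · SUBEQ
4: ✓ CMP  NZCV=0010
5: ✓ MOVGT  r1←0x19
6: · SUBEQ
7: · SUBLT

FIX = (r3, 0xe0)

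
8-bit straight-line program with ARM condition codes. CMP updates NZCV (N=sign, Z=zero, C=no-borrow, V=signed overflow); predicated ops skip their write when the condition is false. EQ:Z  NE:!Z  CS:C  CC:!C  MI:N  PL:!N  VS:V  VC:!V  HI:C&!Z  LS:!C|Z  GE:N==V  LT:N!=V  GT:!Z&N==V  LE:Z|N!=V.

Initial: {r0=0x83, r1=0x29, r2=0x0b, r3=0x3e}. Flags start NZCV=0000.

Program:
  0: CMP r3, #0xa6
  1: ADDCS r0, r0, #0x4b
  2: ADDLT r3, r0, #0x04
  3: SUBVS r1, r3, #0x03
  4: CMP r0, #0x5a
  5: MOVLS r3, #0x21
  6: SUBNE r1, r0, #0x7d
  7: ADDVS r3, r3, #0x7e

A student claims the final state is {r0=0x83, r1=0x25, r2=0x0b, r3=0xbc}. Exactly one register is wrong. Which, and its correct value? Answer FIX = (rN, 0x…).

[0] flags=1001 → (cmp)
[1] flags=1001 CS?F → skip
[2] flags=1001 LT?F → skip
[3] flags=1001 VS?T → r1=0x3b
[4] flags=0011 → (cmp)
[5] flags=0011 LS?F → skip
[6] flags=0011 NE?T → r1=0x06
[7] flags=0011 VS?T → r3=0xbc

FIX = (r1, 0x06)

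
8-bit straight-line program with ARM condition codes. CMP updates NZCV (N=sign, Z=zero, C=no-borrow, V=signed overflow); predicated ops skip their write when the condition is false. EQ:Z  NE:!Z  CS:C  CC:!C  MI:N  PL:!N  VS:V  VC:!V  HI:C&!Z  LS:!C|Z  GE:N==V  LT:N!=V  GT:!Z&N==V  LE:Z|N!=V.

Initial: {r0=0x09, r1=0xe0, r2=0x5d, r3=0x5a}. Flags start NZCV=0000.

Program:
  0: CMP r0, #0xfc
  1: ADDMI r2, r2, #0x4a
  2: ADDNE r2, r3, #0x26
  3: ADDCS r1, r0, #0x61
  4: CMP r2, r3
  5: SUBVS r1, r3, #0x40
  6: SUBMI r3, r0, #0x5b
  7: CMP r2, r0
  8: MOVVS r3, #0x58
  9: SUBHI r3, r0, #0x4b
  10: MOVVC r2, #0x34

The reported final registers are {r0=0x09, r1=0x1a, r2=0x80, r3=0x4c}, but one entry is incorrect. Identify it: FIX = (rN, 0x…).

FIX = (r3, 0xbe)

0: ✓ CMP  NZCV=0000
1: · ADDMI
2: ✓ ADDNE  r2←0x80
3: · ADDCS
4: ✓ CMP  NZCV=0011
5: ✓ SUBVS  r1←0x1a
6: · SUBMI
7: ✓ CMP  NZCV=0011
8: ✓ MOVVS  r3←0x58
9: ✓ SUBHI  r3←0xbe
10: · MOVVC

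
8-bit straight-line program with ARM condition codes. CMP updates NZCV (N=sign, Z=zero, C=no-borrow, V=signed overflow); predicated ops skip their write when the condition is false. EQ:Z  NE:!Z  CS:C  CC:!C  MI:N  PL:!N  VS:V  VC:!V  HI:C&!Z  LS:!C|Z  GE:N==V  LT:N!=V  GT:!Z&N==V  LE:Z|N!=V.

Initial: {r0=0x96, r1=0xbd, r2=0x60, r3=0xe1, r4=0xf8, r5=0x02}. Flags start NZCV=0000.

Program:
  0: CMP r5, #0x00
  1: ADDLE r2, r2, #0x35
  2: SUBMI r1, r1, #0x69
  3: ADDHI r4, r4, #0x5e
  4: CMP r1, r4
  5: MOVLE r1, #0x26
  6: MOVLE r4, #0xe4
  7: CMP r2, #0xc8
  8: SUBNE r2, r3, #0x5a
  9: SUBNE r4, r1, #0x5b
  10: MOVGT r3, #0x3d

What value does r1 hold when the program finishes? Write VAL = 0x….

[0] flags=0010 → (cmp)
[1] flags=0010 LE?F → skip
[2] flags=0010 MI?F → skip
[3] flags=0010 HI?T → r4=0x56
[4] flags=0011 → (cmp)
[5] flags=0011 LE?T → r1=0x26
[6] flags=0011 LE?T → r4=0xe4
[7] flags=1001 → (cmp)
[8] flags=1001 NE?T → r2=0x87
[9] flags=1001 NE?T → r4=0xcb
[10] flags=1001 GT?T → r3=0x3d

VAL = 0x26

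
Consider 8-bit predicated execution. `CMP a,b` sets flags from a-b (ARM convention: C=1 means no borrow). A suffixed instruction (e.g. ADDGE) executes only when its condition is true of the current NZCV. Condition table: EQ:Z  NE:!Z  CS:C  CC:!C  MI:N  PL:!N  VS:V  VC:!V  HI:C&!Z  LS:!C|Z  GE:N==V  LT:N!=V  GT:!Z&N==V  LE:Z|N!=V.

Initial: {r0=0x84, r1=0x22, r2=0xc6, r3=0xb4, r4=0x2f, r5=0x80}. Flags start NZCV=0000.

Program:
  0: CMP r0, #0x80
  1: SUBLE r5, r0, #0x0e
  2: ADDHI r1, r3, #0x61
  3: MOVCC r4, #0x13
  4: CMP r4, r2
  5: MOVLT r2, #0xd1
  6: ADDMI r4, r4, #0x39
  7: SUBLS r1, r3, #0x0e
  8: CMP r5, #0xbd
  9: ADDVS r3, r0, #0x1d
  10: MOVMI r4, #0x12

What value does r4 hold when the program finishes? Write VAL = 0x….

VAL = 0x12

[0] flags=0010 → (cmp)
[1] flags=0010 LE?F → skip
[2] flags=0010 HI?T → r1=0x15
[3] flags=0010 CC?F → skip
[4] flags=0000 → (cmp)
[5] flags=0000 LT?F → skip
[6] flags=0000 MI?F → skip
[7] flags=0000 LS?T → r1=0xa6
[8] flags=1000 → (cmp)
[9] flags=1000 VS?F → skip
[10] flags=1000 MI?T → r4=0x12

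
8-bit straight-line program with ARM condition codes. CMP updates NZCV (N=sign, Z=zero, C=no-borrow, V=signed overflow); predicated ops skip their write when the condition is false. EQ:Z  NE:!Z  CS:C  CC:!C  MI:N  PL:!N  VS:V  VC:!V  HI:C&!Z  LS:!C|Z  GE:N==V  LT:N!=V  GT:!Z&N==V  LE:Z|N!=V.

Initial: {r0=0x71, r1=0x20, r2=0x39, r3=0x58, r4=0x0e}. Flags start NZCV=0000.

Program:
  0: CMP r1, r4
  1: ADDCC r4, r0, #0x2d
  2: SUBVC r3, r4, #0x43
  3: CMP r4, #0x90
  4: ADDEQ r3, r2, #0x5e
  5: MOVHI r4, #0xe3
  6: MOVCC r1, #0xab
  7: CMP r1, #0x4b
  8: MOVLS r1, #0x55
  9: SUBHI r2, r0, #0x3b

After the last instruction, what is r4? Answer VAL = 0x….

VAL = 0x0e

[0] flags=0010 → (cmp)
[1] flags=0010 CC?F → skip
[2] flags=0010 VC?T → r3=0xcb
[3] flags=0000 → (cmp)
[4] flags=0000 EQ?F → skip
[5] flags=0000 HI?F → skip
[6] flags=0000 CC?T → r1=0xab
[7] flags=0011 → (cmp)
[8] flags=0011 LS?F → skip
[9] flags=0011 HI?T → r2=0x36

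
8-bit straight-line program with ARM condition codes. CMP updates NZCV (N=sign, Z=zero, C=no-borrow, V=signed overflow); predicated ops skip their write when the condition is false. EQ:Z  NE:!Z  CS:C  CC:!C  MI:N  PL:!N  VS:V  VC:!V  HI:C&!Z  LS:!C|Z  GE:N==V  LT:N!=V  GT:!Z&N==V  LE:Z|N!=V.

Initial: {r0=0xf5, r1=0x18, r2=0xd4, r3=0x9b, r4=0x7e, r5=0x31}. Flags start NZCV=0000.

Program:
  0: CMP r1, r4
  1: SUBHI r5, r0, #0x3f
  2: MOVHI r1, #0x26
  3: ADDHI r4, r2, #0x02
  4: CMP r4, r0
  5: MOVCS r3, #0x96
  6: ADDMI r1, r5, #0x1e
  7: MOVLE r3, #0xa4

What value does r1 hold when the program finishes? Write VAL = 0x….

VAL = 0x4f

[0] flags=1000 → (cmp)
[1] flags=1000 HI?F → skip
[2] flags=1000 HI?F → skip
[3] flags=1000 HI?F → skip
[4] flags=1001 → (cmp)
[5] flags=1001 CS?F → skip
[6] flags=1001 MI?T → r1=0x4f
[7] flags=1001 LE?F → skip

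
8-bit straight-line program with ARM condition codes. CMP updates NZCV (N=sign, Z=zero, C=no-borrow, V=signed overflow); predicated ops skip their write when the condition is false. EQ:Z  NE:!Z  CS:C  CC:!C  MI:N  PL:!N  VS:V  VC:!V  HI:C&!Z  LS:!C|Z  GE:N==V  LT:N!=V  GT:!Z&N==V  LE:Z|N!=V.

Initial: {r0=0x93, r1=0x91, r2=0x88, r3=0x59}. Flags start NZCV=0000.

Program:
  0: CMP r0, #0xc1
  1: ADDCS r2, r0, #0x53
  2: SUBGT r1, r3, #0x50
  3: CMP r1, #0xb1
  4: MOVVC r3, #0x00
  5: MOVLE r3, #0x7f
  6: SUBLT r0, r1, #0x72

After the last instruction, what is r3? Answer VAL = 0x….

0: ✓ CMP  NZCV=1000
1: · ADDCS
2: · SUBGT
3: ✓ CMP  NZCV=1000
4: ✓ MOVVC  r3←0x00
5: ✓ MOVLE  r3←0x7f
6: ✓ SUBLT  r0←0x1f

VAL = 0x7f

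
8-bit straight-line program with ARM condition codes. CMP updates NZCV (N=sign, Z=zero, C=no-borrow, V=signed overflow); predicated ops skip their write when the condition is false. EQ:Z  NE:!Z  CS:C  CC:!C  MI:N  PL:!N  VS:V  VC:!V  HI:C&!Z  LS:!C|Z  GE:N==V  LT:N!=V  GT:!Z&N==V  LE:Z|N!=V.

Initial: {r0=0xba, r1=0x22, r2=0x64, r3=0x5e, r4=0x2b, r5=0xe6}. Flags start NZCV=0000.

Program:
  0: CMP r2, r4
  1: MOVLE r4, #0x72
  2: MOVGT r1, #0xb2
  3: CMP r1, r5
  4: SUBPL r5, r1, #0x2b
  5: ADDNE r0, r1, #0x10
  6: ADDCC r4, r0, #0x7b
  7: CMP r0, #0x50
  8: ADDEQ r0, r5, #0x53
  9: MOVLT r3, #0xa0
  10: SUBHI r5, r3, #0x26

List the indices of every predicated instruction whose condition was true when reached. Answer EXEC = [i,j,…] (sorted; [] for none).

EXEC = [2,5,6,9,10]

0: ✓ CMP  NZCV=0010
1: · MOVLE
2: ✓ MOVGT  r1←0xb2
3: ✓ CMP  NZCV=1000
4: · SUBPL
5: ✓ ADDNE  r0←0xc2
6: ✓ ADDCC  r4←0x3d
7: ✓ CMP  NZCV=0011
8: · ADDEQ
9: ✓ MOVLT  r3←0xa0
10: ✓ SUBHI  r5←0x7a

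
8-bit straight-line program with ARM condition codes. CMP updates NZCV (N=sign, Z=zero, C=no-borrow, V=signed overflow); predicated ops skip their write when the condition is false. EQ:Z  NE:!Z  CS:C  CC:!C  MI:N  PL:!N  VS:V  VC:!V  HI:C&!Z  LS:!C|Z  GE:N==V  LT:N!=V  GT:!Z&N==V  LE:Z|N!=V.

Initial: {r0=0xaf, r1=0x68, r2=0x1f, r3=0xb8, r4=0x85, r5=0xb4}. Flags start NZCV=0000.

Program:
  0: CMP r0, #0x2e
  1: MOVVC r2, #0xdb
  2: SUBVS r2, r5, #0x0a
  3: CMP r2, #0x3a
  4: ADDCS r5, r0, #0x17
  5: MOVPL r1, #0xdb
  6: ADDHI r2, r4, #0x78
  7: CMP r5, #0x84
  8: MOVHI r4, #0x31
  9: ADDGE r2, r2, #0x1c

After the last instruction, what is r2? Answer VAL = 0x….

[0] flags=1010 → (cmp)
[1] flags=1010 VC?T → r2=0xdb
[2] flags=1010 VS?F → skip
[3] flags=1010 → (cmp)
[4] flags=1010 CS?T → r5=0xc6
[5] flags=1010 PL?F → skip
[6] flags=1010 HI?T → r2=0xfd
[7] flags=0010 → (cmp)
[8] flags=0010 HI?T → r4=0x31
[9] flags=0010 GE?T → r2=0x19

VAL = 0x19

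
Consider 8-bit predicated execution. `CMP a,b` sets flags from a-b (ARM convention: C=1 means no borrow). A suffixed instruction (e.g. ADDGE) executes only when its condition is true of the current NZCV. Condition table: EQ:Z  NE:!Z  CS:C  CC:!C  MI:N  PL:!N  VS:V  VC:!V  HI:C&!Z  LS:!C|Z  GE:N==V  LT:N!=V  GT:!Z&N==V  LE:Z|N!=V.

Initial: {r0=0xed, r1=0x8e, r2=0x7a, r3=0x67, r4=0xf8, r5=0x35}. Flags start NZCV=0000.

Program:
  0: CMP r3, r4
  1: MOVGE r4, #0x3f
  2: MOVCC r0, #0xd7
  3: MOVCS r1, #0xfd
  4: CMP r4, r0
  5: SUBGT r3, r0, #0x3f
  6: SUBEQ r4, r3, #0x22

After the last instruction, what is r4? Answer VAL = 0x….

0: ✓ CMP  NZCV=0000
1: ✓ MOVGE  r4←0x3f
2: ✓ MOVCC  r0←0xd7
3: · MOVCS
4: ✓ CMP  NZCV=0000
5: ✓ SUBGT  r3←0x98
6: · SUBEQ

VAL = 0x3f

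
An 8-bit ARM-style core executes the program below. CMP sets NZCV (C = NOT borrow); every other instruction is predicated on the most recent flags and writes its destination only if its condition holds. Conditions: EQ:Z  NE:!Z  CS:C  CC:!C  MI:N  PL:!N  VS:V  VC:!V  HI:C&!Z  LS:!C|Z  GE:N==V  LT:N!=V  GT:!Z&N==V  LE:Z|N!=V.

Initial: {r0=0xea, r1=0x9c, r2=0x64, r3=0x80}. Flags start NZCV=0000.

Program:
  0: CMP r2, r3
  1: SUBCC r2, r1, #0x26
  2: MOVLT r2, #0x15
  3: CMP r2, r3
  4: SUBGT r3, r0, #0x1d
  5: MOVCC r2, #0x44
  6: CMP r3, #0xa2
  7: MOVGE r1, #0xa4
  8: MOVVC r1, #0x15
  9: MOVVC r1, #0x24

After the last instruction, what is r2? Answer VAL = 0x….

[0] flags=1001 → (cmp)
[1] flags=1001 CC?T → r2=0x76
[2] flags=1001 LT?F → skip
[3] flags=1001 → (cmp)
[4] flags=1001 GT?T → r3=0xcd
[5] flags=1001 CC?T → r2=0x44
[6] flags=0010 → (cmp)
[7] flags=0010 GE?T → r1=0xa4
[8] flags=0010 VC?T → r1=0x15
[9] flags=0010 VC?T → r1=0x24

VAL = 0x44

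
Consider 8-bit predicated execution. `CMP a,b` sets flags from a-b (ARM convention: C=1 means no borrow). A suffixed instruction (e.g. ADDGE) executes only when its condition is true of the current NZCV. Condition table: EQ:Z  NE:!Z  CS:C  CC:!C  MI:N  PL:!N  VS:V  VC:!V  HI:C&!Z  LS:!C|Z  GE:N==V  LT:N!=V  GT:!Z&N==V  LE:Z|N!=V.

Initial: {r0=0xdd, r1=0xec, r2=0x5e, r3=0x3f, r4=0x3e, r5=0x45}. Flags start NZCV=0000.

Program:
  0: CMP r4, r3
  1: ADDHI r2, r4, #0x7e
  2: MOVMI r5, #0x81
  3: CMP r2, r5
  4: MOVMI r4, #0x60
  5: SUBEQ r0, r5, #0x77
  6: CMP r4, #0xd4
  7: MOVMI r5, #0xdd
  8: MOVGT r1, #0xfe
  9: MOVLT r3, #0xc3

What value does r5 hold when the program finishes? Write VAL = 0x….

VAL = 0xdd

0: ✓ CMP  NZCV=1000
1: · ADDHI
2: ✓ MOVMI  r5←0x81
3: ✓ CMP  NZCV=1001
4: ✓ MOVMI  r4←0x60
5: · SUBEQ
6: ✓ CMP  NZCV=1001
7: ✓ MOVMI  r5←0xdd
8: ✓ MOVGT  r1←0xfe
9: · MOVLT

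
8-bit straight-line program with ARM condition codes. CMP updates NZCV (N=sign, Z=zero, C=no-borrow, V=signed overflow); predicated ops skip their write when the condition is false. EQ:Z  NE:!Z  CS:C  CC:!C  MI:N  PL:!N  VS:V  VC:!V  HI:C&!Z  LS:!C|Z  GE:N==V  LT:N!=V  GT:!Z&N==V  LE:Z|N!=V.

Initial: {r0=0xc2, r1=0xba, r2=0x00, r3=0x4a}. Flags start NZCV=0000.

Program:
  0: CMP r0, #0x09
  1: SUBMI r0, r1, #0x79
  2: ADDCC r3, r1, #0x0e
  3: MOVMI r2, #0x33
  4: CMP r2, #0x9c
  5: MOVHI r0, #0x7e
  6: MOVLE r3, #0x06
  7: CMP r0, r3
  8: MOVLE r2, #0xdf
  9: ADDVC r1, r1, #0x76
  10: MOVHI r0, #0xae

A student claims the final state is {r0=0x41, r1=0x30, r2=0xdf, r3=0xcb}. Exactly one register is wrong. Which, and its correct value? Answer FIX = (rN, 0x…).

[0] flags=1010 → (cmp)
[1] flags=1010 MI?T → r0=0x41
[2] flags=1010 CC?F → skip
[3] flags=1010 MI?T → r2=0x33
[4] flags=1001 → (cmp)
[5] flags=1001 HI?F → skip
[6] flags=1001 LE?F → skip
[7] flags=1000 → (cmp)
[8] flags=1000 LE?T → r2=0xdf
[9] flags=1000 VC?T → r1=0x30
[10] flags=1000 HI?F → skip

FIX = (r3, 0x4a)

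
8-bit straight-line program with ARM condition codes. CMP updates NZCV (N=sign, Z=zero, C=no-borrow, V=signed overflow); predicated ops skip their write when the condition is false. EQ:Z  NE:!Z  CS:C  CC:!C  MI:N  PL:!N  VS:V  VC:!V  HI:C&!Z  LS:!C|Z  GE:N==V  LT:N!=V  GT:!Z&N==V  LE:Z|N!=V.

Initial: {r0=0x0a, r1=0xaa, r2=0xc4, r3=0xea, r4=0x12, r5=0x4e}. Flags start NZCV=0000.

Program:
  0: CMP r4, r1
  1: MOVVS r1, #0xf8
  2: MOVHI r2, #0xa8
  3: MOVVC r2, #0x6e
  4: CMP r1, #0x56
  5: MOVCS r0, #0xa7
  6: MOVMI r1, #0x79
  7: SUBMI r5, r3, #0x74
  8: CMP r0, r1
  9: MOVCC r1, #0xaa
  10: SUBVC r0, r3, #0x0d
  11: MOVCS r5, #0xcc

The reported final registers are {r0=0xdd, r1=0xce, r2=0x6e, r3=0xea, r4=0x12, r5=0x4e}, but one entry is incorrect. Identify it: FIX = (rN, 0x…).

0: ✓ CMP  NZCV=0000
1: · MOVVS
2: · MOVHI
3: ✓ MOVVC  r2←0x6e
4: ✓ CMP  NZCV=0011
5: ✓ MOVCS  r0←0xa7
6: · MOVMI
7: · SUBMI
8: ✓ CMP  NZCV=1000
9: ✓ MOVCC  r1←0xaa
10: ✓ SUBVC  r0←0xdd
11: · MOVCS

FIX = (r1, 0xaa)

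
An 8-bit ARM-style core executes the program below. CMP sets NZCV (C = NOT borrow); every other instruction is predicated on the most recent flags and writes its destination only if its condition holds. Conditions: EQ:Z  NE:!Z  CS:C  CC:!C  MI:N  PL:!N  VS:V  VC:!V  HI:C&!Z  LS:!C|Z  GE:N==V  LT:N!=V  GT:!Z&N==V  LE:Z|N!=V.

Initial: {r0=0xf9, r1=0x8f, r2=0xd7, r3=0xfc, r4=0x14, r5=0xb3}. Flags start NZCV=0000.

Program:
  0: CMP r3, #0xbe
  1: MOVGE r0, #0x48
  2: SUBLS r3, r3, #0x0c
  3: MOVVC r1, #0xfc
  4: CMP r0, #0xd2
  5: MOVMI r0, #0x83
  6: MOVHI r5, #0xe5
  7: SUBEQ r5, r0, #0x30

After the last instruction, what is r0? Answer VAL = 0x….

VAL = 0x48

[0] flags=0010 → (cmp)
[1] flags=0010 GE?T → r0=0x48
[2] flags=0010 LS?F → skip
[3] flags=0010 VC?T → r1=0xfc
[4] flags=0000 → (cmp)
[5] flags=0000 MI?F → skip
[6] flags=0000 HI?F → skip
[7] flags=0000 EQ?F → skip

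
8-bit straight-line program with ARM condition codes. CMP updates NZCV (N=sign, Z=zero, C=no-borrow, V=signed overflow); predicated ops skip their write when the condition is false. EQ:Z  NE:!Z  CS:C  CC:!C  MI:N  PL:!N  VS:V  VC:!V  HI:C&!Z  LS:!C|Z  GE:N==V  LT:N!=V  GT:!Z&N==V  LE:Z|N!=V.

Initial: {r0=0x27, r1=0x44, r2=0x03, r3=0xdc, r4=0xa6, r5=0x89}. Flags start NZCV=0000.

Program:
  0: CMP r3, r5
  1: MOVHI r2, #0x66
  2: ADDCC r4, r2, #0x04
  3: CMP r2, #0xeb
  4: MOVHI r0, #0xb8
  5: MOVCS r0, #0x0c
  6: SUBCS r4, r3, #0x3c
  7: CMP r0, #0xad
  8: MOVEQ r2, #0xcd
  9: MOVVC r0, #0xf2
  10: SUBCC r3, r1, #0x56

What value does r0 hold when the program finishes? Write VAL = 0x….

[0] flags=0010 → (cmp)
[1] flags=0010 HI?T → r2=0x66
[2] flags=0010 CC?F → skip
[3] flags=0000 → (cmp)
[4] flags=0000 HI?F → skip
[5] flags=0000 CS?F → skip
[6] flags=0000 CS?F → skip
[7] flags=0000 → (cmp)
[8] flags=0000 EQ?F → skip
[9] flags=0000 VC?T → r0=0xf2
[10] flags=0000 CC?T → r3=0xee

VAL = 0xf2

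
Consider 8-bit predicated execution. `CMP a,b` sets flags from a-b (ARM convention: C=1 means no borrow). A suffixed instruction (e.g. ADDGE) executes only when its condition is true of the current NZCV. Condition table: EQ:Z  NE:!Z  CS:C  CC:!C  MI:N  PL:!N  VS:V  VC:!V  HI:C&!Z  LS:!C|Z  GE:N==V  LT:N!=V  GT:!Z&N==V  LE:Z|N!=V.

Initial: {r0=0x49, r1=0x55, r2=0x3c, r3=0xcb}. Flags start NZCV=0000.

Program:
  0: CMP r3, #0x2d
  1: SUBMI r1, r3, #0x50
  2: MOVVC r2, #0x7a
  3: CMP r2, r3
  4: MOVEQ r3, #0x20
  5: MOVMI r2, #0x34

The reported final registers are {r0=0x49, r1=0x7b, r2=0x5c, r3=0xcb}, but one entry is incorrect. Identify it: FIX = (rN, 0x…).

FIX = (r2, 0x34)

[0] flags=1010 → (cmp)
[1] flags=1010 MI?T → r1=0x7b
[2] flags=1010 VC?T → r2=0x7a
[3] flags=1001 → (cmp)
[4] flags=1001 EQ?F → skip
[5] flags=1001 MI?T → r2=0x34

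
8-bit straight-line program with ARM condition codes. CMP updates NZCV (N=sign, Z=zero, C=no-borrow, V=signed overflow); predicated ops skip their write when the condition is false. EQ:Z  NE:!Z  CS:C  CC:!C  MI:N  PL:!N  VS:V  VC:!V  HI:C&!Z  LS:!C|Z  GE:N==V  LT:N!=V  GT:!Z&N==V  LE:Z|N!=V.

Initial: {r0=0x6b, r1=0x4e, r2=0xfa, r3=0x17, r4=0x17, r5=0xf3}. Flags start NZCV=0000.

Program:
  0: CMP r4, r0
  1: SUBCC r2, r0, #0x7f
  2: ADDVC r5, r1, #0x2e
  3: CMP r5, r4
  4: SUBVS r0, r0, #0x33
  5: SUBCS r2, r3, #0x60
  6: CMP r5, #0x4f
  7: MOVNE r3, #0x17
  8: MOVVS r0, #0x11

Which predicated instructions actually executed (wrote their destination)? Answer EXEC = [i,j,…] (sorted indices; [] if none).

[0] flags=1000 → (cmp)
[1] flags=1000 CC?T → r2=0xec
[2] flags=1000 VC?T → r5=0x7c
[3] flags=0010 → (cmp)
[4] flags=0010 VS?F → skip
[5] flags=0010 CS?T → r2=0xb7
[6] flags=0010 → (cmp)
[7] flags=0010 NE?T → r3=0x17
[8] flags=0010 VS?F → skip

EXEC = [1,2,5,7]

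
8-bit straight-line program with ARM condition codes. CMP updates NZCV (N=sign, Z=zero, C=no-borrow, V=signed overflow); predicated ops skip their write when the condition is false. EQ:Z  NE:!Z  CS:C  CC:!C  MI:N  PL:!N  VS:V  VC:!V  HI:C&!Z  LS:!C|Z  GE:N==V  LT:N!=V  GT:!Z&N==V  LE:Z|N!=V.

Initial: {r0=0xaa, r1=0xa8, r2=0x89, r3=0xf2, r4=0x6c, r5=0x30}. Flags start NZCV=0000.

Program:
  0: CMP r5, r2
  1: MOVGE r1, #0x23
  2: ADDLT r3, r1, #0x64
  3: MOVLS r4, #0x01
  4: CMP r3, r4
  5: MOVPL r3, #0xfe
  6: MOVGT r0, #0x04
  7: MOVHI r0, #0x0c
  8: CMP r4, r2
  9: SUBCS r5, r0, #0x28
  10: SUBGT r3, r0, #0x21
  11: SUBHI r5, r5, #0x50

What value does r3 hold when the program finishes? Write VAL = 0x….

[0] flags=1001 → (cmp)
[1] flags=1001 GE?T → r1=0x23
[2] flags=1001 LT?F → skip
[3] flags=1001 LS?T → r4=0x01
[4] flags=1010 → (cmp)
[5] flags=1010 PL?F → skip
[6] flags=1010 GT?F → skip
[7] flags=1010 HI?T → r0=0x0c
[8] flags=0000 → (cmp)
[9] flags=0000 CS?F → skip
[10] flags=0000 GT?T → r3=0xeb
[11] flags=0000 HI?F → skip

VAL = 0xeb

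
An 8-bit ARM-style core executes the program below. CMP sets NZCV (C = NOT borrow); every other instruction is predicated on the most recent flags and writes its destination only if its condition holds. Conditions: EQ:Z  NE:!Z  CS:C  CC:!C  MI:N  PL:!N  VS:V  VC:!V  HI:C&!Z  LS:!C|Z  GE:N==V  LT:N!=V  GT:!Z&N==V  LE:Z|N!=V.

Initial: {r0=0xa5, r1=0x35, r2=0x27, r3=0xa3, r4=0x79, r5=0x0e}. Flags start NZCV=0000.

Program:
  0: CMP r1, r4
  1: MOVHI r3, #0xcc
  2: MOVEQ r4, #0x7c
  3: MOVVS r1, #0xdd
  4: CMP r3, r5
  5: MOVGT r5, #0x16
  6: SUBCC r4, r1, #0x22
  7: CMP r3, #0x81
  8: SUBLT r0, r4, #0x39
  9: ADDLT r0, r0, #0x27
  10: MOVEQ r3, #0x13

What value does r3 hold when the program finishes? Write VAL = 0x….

VAL = 0xa3

[0] flags=1000 → (cmp)
[1] flags=1000 HI?F → skip
[2] flags=1000 EQ?F → skip
[3] flags=1000 VS?F → skip
[4] flags=1010 → (cmp)
[5] flags=1010 GT?F → skip
[6] flags=1010 CC?F → skip
[7] flags=0010 → (cmp)
[8] flags=0010 LT?F → skip
[9] flags=0010 LT?F → skip
[10] flags=0010 EQ?F → skip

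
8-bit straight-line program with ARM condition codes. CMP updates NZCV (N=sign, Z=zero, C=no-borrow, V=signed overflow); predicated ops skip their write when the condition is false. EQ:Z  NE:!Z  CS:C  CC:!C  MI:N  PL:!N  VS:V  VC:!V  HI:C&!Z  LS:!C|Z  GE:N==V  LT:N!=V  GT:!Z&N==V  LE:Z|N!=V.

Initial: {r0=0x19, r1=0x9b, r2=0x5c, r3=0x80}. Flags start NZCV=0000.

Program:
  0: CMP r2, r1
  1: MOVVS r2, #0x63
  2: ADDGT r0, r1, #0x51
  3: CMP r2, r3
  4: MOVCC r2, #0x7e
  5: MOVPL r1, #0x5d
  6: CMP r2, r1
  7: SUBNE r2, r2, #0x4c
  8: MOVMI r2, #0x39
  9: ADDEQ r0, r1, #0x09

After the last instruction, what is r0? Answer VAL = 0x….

[0] flags=1001 → (cmp)
[1] flags=1001 VS?T → r2=0x63
[2] flags=1001 GT?T → r0=0xec
[3] flags=1001 → (cmp)
[4] flags=1001 CC?T → r2=0x7e
[5] flags=1001 PL?F → skip
[6] flags=1001 → (cmp)
[7] flags=1001 NE?T → r2=0x32
[8] flags=1001 MI?T → r2=0x39
[9] flags=1001 EQ?F → skip

VAL = 0xec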